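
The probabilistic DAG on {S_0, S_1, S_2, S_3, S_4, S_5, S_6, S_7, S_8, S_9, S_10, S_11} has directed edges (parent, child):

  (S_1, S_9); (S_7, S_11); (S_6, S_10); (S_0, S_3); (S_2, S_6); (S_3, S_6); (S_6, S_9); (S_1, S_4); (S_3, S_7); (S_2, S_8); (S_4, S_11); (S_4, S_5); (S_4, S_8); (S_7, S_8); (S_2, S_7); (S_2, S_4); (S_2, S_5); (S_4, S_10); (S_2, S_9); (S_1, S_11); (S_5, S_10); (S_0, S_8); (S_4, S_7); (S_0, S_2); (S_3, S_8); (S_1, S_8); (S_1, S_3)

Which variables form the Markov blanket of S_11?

S_11's parents: S_1, S_4, S_7.
S_11 has no children.
With no children, S_11 has no spouses; the co-parent set is empty.
MB(S_11) = {S_1, S_4, S_7}.

{S_1, S_4, S_7}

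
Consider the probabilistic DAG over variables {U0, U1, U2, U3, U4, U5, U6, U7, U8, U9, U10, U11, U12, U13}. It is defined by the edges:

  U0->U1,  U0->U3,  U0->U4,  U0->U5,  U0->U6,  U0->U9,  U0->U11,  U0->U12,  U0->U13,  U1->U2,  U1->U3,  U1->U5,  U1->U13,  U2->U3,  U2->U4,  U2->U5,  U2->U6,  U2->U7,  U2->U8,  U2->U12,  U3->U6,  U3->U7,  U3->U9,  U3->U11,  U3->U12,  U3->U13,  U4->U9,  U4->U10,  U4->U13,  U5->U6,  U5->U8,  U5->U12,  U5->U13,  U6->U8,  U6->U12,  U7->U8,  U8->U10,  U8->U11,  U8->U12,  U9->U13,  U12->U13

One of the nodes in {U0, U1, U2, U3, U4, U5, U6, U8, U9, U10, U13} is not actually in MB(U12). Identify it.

U10

Parents of U12: U0, U2, U3, U5, U6, U8.
U12's children: U13.
Parents of each child, excluding U12:
  U13 also has parents U0, U1, U3, U4, U5, U9.
MB(U12) = {U0, U1, U2, U3, U4, U5, U6, U8, U9, U13}.
U10 is neither a parent, child, nor co-parent of U12, so it does not belong.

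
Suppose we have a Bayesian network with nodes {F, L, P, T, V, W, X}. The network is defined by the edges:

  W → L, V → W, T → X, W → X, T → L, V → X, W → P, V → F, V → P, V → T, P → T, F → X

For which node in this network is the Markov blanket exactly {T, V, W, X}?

F

The target node must have every member of {T, V, W, X} as a parent, child, or co-parent, and no others.
Parents of F: V; children: X; co-parents: T, V, W.
These exactly cover the given set, so the node is F.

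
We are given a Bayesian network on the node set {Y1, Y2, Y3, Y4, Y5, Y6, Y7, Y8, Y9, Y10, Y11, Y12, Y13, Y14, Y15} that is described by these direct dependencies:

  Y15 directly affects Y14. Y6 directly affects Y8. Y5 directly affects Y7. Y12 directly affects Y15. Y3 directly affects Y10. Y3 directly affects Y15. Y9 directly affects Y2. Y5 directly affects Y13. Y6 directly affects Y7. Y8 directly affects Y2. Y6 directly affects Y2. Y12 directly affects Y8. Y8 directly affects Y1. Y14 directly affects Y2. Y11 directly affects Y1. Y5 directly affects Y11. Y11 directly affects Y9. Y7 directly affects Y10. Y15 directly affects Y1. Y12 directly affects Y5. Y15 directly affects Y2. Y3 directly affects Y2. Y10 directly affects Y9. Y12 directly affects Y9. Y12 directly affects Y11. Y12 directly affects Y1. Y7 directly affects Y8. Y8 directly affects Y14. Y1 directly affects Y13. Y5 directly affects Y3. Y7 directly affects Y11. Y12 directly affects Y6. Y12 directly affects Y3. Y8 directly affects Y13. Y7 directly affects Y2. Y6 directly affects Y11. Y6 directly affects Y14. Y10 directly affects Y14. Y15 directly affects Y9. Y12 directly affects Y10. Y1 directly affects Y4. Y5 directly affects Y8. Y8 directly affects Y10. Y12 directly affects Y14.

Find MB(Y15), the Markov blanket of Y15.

A node's Markov blanket = Pa ∪ Ch ∪ (parents of Ch other than the node itself).
Pa(Y15) = {Y3, Y12}.
Ch(Y15) = {Y1, Y2, Y9, Y14}.
Other parents of Y15's children:
  Y1: Y8, Y11, Y12
  Y9: Y10, Y11, Y12
  Y14: Y6, Y8, Y10, Y12
  Y2: Y3, Y6, Y7, Y8, Y9, Y14
So the Markov blanket of Y15 is {Y1, Y2, Y3, Y6, Y7, Y8, Y9, Y10, Y11, Y12, Y14}.

{Y1, Y2, Y3, Y6, Y7, Y8, Y9, Y10, Y11, Y12, Y14}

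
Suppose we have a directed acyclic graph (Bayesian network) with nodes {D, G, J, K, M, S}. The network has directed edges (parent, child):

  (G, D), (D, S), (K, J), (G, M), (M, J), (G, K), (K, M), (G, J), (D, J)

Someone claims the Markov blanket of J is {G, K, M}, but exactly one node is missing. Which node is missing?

A node's Markov blanket = Pa ∪ Ch ∪ (parents of Ch other than the node itself).
Parents of J: D, G, K, M.
J's children: none.
With no children, J has no spouses; the co-parent set is empty.
MB(J) = {D, G, K, M}.
Comparing with the claimed set, D is missing.

D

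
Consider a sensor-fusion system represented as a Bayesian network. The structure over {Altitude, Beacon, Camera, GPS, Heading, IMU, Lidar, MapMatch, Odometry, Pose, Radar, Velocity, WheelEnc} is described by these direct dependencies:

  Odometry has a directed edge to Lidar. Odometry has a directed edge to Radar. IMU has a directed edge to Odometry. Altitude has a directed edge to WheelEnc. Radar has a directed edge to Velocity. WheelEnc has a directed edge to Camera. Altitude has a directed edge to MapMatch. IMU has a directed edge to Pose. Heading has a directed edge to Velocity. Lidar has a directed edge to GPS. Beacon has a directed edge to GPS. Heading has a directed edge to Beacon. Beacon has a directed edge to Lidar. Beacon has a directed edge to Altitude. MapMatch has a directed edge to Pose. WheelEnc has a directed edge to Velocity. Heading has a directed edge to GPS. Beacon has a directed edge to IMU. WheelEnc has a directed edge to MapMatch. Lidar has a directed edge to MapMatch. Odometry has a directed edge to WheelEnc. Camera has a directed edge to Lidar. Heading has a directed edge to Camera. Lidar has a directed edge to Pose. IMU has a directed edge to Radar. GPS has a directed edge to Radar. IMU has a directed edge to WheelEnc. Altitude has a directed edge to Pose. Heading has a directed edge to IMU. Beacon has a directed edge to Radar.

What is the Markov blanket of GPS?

GPS has parents Beacon, Heading, Lidar.
Children of GPS: Radar.
Parents of each child, excluding GPS:
  parents(Radar) \ {GPS} = {Beacon, IMU, Odometry}.
Union: {Beacon, Heading, Lidar} ∪ {Radar} ∪ {Beacon, IMU, Odometry} = {Beacon, Heading, IMU, Lidar, Odometry, Radar}.

{Beacon, Heading, IMU, Lidar, Odometry, Radar}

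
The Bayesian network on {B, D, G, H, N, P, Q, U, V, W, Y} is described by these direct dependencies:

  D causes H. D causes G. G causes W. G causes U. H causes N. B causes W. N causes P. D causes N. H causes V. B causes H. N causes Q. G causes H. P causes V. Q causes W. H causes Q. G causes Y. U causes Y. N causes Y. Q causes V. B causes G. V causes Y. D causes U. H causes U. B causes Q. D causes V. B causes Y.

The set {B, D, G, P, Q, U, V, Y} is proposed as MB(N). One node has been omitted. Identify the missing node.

H

Ch(N) = {P, Q, Y}.
N has parents D, H.
For each child, the remaining parents (spouses of N):
  P: —
  Q: B, H
  Y: B, G, U, V
MB(N) = {B, D, G, H, P, Q, U, V, Y}.
Comparing with the claimed set, H is missing.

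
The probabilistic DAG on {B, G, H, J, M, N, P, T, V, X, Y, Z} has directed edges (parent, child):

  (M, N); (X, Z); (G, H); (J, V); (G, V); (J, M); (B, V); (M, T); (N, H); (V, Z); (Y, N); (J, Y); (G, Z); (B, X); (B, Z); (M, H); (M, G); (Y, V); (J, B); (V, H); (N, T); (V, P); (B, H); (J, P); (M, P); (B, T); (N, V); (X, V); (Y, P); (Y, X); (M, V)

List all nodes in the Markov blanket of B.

{G, H, J, M, N, T, V, X, Y, Z}

B has parent J.
Ch(B) = {H, T, V, X, Z}.
Parents of each child, excluding B:
  X: Y
  T: M, N
  V: G, J, M, N, X, Y
  H: G, M, N, V
  Z: G, V, X
MB(B) = {G, H, J, M, N, T, V, X, Y, Z}.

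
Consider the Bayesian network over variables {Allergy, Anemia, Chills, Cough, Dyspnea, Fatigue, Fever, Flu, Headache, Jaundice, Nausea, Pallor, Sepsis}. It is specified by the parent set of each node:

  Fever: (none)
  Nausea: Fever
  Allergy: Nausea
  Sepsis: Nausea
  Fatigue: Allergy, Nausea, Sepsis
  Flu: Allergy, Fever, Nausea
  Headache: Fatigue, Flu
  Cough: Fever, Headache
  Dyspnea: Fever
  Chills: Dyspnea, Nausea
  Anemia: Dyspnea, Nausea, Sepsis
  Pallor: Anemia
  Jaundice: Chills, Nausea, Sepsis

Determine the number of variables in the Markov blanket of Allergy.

Children of Allergy: Fatigue, Flu.
Pa(Allergy) = {Nausea}.
Other parents of Allergy's children:
  Fatigue also has parents Nausea, Sepsis.
  parents(Flu) \ {Allergy} = {Fever, Nausea}.
MB(Allergy) = {Fatigue, Fever, Flu, Nausea, Sepsis}, which has 5 nodes.

5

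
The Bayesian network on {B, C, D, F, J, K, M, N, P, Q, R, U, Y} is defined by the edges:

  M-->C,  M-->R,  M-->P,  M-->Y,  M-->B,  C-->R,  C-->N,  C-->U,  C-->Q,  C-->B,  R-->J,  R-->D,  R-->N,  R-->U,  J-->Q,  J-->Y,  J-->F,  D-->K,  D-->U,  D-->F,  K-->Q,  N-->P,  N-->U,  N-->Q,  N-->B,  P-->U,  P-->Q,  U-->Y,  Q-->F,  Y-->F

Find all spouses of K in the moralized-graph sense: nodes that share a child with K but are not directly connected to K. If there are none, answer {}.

{C, J, N, P}

Children of K: Q.
  Q's other parents are C, J, N, P.
Excluding nodes already adjacent to K (D, Q), the co-parent-only contribution is {C, J, N, P}.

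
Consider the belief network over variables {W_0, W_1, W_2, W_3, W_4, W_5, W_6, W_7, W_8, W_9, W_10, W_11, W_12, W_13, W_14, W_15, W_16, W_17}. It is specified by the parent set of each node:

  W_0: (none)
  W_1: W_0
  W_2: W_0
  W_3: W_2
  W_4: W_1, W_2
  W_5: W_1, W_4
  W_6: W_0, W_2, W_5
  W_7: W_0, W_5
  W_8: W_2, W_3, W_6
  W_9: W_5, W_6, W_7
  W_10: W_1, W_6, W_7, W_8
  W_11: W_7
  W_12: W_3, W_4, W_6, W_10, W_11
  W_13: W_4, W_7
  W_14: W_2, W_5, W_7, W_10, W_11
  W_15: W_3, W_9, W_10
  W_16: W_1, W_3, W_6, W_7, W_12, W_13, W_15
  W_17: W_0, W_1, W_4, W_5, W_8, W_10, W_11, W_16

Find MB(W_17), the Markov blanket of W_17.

Ch(W_17) = {}.
Pa(W_17) = {W_0, W_1, W_4, W_5, W_8, W_10, W_11, W_16}.
W_17 has no children, so there are no co-parents.
MB(W_17) = {W_0, W_1, W_4, W_5, W_8, W_10, W_11, W_16}.

{W_0, W_1, W_4, W_5, W_8, W_10, W_11, W_16}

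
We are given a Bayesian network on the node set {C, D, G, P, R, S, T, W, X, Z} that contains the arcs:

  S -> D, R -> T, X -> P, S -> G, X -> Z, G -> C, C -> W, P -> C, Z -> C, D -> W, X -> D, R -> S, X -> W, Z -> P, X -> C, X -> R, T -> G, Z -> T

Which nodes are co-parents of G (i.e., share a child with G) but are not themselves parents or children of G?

{P, X, Z}

Children of G: C.
  C also has parents P, X, Z.
Excluding nodes already adjacent to G (C, S, T), the co-parent-only contribution is {P, X, Z}.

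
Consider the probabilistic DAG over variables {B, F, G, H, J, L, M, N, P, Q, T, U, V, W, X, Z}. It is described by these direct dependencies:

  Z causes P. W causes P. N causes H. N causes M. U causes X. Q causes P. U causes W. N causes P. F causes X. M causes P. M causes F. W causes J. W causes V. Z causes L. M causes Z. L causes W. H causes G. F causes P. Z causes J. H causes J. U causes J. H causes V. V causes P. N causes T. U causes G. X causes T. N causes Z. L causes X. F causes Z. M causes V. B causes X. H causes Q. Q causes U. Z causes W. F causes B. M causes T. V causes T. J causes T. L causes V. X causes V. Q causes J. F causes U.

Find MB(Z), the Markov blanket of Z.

Recall MB(v) = parents ∪ children ∪ spouses, where spouses are the other parents of v's children.
Z has parents F, M, N.
Z's children: J, L, P, W.
For each child, the remaining parents (spouses of Z):
  L has no other parent.
  W also has parents L, U.
  P's other parents are F, M, N, Q, V, W.
  parents(J) \ {Z} = {H, Q, U, W}.
MB(Z) = {F, H, J, L, M, N, P, Q, U, V, W}.

{F, H, J, L, M, N, P, Q, U, V, W}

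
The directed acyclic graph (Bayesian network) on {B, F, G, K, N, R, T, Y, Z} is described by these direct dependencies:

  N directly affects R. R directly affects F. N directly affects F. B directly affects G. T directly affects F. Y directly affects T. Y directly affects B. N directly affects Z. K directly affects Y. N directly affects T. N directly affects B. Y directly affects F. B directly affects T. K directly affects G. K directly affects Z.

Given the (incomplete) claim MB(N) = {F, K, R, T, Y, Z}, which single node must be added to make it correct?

A node's Markov blanket = Pa ∪ Ch ∪ (parents of Ch other than the node itself).
Pa(N) = {}.
N has children B, F, R, T, Z.
Other parents of N's children:
  B also has parent Y.
  R: no additional parents.
  parents(T) \ {N} = {B, Y}.
  F's other parents are R, T, Y.
  Z also has parent K.
MB(N) = {B, F, K, R, T, Y, Z}.
Comparing with the claimed set, B is missing.

B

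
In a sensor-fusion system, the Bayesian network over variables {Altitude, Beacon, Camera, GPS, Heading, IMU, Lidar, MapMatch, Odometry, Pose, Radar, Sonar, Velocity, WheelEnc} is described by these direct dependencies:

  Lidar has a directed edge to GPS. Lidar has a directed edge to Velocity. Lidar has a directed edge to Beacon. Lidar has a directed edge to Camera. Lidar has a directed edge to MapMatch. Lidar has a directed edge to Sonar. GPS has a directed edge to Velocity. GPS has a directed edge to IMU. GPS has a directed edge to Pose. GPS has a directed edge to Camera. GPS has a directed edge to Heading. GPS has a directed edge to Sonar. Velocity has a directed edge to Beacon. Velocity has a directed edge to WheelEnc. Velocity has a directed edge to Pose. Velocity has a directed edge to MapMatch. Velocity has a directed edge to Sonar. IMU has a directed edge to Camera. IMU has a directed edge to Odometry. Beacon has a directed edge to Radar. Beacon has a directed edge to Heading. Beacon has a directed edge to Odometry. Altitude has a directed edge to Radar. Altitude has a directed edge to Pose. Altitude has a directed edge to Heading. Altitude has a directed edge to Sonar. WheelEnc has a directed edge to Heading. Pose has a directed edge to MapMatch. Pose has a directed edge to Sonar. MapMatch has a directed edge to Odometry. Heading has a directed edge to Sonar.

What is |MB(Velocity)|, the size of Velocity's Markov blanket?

9

Pa(Velocity) = {GPS, Lidar}.
Ch(Velocity) = {Beacon, MapMatch, Pose, Sonar, WheelEnc}.
Co-parents of Velocity (other parents of its children):
  parents(Beacon) \ {Velocity} = {Lidar}.
  WheelEnc: no additional parents.
  Pose's other parents are Altitude, GPS.
  MapMatch's other parents are Lidar, Pose.
  Sonar also has parents Altitude, GPS, Heading, Lidar, Pose.
MB(Velocity) = {Altitude, Beacon, GPS, Heading, Lidar, MapMatch, Pose, Sonar, WheelEnc}, which has 9 nodes.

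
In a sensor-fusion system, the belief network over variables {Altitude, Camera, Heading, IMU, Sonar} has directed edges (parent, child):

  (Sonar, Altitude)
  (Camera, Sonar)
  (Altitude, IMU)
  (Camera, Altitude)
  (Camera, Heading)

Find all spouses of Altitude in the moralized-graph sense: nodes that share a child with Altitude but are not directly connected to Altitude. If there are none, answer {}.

Children of Altitude: IMU.
  IMU: no additional parents.
Excluding nodes already adjacent to Altitude (Camera, IMU, Sonar), the co-parent-only contribution is {}.

{}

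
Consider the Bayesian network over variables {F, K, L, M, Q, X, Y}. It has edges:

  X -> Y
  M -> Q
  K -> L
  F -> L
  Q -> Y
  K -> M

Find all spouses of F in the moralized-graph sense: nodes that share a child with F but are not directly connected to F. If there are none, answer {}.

{K}

Children of F: L.
  L: K
Excluding nodes already adjacent to F (L), the co-parent-only contribution is {K}.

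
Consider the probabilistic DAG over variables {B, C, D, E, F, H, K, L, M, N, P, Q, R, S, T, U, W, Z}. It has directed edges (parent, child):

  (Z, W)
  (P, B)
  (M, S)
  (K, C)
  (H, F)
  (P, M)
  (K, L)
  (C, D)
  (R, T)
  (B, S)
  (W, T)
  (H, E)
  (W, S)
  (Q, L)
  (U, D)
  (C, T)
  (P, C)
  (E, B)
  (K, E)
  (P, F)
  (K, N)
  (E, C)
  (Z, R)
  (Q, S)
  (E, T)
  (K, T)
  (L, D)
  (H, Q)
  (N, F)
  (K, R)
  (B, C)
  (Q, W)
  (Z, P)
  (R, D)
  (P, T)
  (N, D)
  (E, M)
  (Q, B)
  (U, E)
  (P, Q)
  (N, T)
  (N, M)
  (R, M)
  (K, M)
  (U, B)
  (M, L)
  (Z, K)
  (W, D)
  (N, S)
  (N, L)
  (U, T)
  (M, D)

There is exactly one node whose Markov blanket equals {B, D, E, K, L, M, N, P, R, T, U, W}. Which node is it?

C

The target node must have every member of {B, D, E, K, L, M, N, P, R, T, U, W} as a parent, child, or co-parent, and no others.
Parents of C: B, E, K, P; children: D, T; co-parents: E, K, L, M, N, P, R, U, W.
These exactly cover the given set, so the node is C.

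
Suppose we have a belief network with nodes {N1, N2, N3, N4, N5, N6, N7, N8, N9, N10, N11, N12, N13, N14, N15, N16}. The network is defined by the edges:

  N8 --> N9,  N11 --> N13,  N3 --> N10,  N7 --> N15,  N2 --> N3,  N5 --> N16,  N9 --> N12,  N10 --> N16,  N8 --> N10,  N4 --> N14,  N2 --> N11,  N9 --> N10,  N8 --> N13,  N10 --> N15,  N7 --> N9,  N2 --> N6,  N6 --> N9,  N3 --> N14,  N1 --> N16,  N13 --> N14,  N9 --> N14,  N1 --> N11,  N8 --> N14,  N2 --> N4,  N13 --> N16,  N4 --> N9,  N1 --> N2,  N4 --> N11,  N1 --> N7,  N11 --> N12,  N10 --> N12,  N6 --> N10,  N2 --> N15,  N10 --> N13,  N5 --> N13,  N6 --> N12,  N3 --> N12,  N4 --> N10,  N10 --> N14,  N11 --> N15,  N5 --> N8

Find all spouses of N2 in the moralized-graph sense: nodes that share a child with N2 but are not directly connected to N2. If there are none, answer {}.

{N7, N10}

Children of N2: N3, N4, N6, N11, N15.
  N3: no additional parents.
  N4 has no other parent.
  N6: no additional parents.
  N11 also has parents N1, N4.
  parents(N15) \ {N2} = {N7, N10, N11}.
Excluding nodes already adjacent to N2 (N1, N3, N4, N6, N11, N15), the co-parent-only contribution is {N7, N10}.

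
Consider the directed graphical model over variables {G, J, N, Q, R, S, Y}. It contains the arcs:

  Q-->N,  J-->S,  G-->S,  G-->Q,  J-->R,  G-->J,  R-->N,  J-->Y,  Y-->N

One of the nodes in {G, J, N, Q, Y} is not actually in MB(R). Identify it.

G

A node's Markov blanket = Pa ∪ Ch ∪ (parents of Ch other than the node itself).
R's parents: J.
Children of R: N.
For each child, the remaining parents (spouses of R):
  N's other parents are Q, Y.
MB(R) = {J, N, Q, Y}.
G is neither a parent, child, nor co-parent of R, so it does not belong.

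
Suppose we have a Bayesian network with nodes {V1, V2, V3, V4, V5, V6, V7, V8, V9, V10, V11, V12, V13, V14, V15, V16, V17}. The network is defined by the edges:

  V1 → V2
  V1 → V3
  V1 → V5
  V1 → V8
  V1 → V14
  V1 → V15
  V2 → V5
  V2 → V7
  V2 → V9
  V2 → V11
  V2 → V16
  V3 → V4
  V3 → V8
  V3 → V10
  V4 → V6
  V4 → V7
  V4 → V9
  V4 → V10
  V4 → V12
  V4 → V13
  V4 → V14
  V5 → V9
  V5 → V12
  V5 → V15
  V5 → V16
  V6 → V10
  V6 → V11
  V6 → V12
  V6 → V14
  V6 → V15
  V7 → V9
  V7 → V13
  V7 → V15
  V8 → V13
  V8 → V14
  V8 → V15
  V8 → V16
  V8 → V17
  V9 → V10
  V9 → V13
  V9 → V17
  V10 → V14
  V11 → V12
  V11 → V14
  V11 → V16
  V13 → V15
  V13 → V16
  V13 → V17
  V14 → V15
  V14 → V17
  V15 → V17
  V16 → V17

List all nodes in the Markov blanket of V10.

{V1, V3, V4, V6, V8, V9, V11, V14}

V10's children: V14.
Parents of V10: V3, V4, V6, V9.
Parents of each child, excluding V10:
  V14: V1, V4, V6, V8, V11
Union: {V3, V4, V6, V9} ∪ {V14} ∪ {V1, V4, V6, V8, V11} = {V1, V3, V4, V6, V8, V9, V11, V14}.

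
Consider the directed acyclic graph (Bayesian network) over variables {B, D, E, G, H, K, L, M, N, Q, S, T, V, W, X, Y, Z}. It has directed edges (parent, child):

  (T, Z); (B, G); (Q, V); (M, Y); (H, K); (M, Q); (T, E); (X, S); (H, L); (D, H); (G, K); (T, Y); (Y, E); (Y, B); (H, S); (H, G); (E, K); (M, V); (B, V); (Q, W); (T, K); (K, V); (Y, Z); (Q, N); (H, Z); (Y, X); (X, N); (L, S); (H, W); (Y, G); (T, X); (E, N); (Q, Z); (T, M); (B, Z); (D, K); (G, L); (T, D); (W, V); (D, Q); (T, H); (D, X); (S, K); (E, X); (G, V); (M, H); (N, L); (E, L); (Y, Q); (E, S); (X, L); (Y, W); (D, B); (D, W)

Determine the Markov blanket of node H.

Parents of H: D, M, T.
Children of H: G, K, L, S, W, Z.
Co-parents of H (other parents of its children):
  Z: B, Q, T, Y
  G: B, Y
  L: E, G, N, X
  W: D, Q, Y
  S: E, L, X
  K: D, E, G, S, T
Taking the union gives {B, D, E, G, K, L, M, N, Q, S, T, W, X, Y, Z}.

{B, D, E, G, K, L, M, N, Q, S, T, W, X, Y, Z}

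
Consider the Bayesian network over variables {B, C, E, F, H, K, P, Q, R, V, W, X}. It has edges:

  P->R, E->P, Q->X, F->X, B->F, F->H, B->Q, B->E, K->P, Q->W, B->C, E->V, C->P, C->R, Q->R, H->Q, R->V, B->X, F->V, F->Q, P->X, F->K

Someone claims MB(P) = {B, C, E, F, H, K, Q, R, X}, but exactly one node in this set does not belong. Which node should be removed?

The Markov blanket of a node is its parents, its children, and the other parents of its children.
Parents of P: C, E, K.
P has children R, X.
For each child, the remaining parents (spouses of P):
  R: C, Q
  X: B, F, Q
MB(P) = {B, C, E, F, K, Q, R, X}.
H is neither a parent, child, nor co-parent of P, so it does not belong.

H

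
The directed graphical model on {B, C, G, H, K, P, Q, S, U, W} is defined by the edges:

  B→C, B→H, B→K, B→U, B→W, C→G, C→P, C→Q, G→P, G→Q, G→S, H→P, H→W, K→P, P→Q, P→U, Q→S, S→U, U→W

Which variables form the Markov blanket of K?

Children of K: P.
K has parent B.
For each child, the remaining parents (spouses of K):
  P: C, G, H
Union: {B} ∪ {P} ∪ {C, G, H} = {B, C, G, H, P}.

{B, C, G, H, P}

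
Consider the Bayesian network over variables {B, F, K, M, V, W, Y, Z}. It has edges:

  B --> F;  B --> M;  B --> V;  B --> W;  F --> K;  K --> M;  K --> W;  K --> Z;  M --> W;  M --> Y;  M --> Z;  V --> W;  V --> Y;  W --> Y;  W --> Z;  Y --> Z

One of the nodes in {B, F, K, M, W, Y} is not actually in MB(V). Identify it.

F

V's parents: B.
Ch(V) = {W, Y}.
Other parents of V's children:
  parents(W) \ {V} = {B, K, M}.
  parents(Y) \ {V} = {M, W}.
MB(V) = {B, K, M, W, Y}.
F is neither a parent, child, nor co-parent of V, so it does not belong.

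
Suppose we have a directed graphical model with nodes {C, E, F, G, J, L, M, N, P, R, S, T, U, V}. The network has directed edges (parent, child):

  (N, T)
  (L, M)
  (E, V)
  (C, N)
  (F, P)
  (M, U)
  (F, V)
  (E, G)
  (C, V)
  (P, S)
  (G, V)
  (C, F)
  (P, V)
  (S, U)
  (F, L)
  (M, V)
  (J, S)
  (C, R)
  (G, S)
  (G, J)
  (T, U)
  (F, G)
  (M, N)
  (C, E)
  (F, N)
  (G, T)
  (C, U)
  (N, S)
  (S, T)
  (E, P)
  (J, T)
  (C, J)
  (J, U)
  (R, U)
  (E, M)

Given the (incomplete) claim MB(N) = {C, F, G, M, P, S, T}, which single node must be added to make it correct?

J

Pa(N) = {C, F, M}.
Children of N: S, T.
Parents of each child, excluding N:
  S: G, J, P
  T: G, J, S
MB(N) = {C, F, G, J, M, P, S, T}.
Comparing with the claimed set, J is missing.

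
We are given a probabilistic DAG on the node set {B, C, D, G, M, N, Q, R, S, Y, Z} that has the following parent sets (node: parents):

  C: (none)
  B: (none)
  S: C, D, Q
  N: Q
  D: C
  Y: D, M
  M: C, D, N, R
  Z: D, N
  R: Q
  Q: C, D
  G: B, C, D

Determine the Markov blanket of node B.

A node's Markov blanket = Pa ∪ Ch ∪ (parents of Ch other than the node itself).
Parents of B: none.
B's children: G.
Other parents of B's children:
  G also has parents C, D.
Taking the union gives {C, D, G}.

{C, D, G}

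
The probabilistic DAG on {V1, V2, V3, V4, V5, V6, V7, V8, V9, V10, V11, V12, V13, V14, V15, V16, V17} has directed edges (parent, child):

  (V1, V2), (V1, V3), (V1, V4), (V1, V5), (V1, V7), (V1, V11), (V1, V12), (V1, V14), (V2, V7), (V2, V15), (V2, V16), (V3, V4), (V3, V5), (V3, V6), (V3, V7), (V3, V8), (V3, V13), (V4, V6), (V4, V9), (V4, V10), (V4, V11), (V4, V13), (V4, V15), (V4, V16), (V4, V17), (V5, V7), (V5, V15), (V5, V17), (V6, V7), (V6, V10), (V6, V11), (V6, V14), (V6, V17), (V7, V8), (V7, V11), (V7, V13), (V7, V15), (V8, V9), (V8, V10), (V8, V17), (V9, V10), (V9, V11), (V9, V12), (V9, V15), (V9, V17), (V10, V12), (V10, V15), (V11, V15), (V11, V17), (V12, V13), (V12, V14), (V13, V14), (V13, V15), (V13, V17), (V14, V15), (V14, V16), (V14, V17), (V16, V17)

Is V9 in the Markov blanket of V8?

V9 is a child of V8.
So V9 ∈ MB(V8).

Yes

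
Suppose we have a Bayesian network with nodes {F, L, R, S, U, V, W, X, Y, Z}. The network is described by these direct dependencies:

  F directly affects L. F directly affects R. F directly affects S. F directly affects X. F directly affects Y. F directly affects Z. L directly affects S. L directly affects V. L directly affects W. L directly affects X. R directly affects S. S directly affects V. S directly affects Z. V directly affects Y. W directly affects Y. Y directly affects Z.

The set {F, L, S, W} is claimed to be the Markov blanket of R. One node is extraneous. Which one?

R's parents: F.
R has child S.
Other parents of R's children:
  S: F, L
MB(R) = {F, L, S}.
W is neither a parent, child, nor co-parent of R, so it does not belong.

W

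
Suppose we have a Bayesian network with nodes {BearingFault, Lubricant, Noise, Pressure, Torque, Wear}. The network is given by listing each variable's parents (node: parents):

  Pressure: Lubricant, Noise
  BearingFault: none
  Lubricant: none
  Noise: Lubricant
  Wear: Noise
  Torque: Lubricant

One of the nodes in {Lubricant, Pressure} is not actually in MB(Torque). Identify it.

Pressure

The Markov blanket of a node is its parents, its children, and the other parents of its children.
Parents of Torque: Lubricant.
Torque has no children.
Torque has no children, so there are no co-parents.
MB(Torque) = {Lubricant}.
Pressure is neither a parent, child, nor co-parent of Torque, so it does not belong.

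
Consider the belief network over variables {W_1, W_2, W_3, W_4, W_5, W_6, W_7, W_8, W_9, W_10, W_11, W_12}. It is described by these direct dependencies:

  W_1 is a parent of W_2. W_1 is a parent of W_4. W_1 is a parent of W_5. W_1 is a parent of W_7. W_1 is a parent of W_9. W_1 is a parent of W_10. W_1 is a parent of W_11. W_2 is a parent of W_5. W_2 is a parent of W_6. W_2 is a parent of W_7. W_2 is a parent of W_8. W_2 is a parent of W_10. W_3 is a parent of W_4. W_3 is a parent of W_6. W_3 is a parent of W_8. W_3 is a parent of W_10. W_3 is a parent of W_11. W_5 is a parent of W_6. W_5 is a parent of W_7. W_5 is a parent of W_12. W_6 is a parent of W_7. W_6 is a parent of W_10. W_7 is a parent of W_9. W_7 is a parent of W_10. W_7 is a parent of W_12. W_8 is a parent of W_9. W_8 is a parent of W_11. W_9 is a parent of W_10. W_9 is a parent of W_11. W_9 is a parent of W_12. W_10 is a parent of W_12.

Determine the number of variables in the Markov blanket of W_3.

Children of W_3: W_4, W_6, W_8, W_10, W_11.
W_3's parents: none.
Co-parents of W_3 (other parents of its children):
  W_4 also has parent W_1.
  parents(W_6) \ {W_3} = {W_2, W_5}.
  W_8's other parent is W_2.
  parents(W_10) \ {W_3} = {W_1, W_2, W_6, W_7, W_9}.
  parents(W_11) \ {W_3} = {W_1, W_8, W_9}.
MB(W_3) = {W_1, W_2, W_4, W_5, W_6, W_7, W_8, W_9, W_10, W_11}, which has 10 nodes.

10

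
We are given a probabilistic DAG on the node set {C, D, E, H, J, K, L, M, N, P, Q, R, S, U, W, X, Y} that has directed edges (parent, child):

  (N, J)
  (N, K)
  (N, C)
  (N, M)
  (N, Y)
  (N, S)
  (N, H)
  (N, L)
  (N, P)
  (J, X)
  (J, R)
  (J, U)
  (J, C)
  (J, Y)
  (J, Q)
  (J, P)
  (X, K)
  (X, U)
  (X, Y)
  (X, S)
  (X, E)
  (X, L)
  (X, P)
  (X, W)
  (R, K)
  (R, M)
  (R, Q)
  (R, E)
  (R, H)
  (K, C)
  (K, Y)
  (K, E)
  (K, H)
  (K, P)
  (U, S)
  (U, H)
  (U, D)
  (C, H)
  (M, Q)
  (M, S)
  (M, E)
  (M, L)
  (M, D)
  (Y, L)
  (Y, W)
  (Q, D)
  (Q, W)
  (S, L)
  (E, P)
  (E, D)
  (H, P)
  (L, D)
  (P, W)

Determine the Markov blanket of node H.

H's parents: C, K, N, R, U.
H has child P.
For each child, the remaining parents (spouses of H):
  P also has parents E, J, K, N, X.
Union: {C, K, N, R, U} ∪ {P} ∪ {E, J, K, N, X} = {C, E, J, K, N, P, R, U, X}.

{C, E, J, K, N, P, R, U, X}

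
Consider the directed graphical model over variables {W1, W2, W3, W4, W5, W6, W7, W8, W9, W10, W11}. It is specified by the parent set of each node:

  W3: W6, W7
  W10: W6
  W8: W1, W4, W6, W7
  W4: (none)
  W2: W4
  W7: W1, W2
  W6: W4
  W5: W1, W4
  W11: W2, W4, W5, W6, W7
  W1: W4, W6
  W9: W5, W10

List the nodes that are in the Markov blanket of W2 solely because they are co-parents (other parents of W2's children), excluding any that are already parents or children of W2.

{W1, W5, W6}

Children of W2: W7, W11.
  W7 also has parent W1.
  W11 also has parents W4, W5, W6, W7.
Excluding nodes already adjacent to W2 (W4, W7, W11), the co-parent-only contribution is {W1, W5, W6}.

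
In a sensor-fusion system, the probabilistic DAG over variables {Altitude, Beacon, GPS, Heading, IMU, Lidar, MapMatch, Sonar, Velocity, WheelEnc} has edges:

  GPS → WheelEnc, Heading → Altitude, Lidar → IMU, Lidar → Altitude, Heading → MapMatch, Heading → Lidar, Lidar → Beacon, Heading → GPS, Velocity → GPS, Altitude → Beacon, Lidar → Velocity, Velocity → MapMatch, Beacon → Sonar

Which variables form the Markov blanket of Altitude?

The Markov blanket of a node is its parents, its children, and the other parents of its children.
Children of Altitude: Beacon.
Parents of Altitude: Heading, Lidar.
For each child, the remaining parents (spouses of Altitude):
  parents(Beacon) \ {Altitude} = {Lidar}.
So the Markov blanket of Altitude is {Beacon, Heading, Lidar}.

{Beacon, Heading, Lidar}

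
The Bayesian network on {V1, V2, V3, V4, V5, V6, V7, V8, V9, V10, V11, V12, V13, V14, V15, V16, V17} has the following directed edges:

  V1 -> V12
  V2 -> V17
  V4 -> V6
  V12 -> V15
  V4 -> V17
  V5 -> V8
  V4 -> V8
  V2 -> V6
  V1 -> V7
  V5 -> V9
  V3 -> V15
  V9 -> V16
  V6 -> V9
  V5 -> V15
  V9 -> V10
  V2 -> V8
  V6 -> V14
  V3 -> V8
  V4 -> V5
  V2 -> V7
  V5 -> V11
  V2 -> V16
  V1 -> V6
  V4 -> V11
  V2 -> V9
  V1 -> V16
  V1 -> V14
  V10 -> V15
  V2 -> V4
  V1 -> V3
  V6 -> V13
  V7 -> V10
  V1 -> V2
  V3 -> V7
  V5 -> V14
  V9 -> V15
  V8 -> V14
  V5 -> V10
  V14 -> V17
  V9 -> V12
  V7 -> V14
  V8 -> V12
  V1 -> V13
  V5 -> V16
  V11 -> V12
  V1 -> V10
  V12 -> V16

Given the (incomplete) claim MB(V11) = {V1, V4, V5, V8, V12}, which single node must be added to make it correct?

Recall MB(v) = parents ∪ children ∪ spouses, where spouses are the other parents of v's children.
V11's parents: V4, V5.
V11's children: V12.
Co-parents of V11 (other parents of its children):
  parents(V12) \ {V11} = {V1, V8, V9}.
MB(V11) = {V1, V4, V5, V8, V9, V12}.
Comparing with the claimed set, V9 is missing.

V9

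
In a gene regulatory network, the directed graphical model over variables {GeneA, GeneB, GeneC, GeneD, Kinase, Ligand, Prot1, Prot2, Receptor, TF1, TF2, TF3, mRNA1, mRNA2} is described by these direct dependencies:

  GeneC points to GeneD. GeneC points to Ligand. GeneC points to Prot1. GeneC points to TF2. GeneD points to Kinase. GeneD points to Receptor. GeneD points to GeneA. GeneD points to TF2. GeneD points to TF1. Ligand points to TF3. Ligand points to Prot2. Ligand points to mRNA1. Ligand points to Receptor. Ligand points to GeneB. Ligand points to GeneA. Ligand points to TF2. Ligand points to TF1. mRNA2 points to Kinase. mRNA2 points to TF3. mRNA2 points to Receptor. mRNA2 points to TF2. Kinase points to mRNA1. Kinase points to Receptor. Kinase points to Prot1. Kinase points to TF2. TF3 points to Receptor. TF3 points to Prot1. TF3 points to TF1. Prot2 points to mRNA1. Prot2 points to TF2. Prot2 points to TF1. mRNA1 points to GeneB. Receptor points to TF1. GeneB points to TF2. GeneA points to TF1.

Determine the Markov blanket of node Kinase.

{GeneB, GeneC, GeneD, Ligand, Prot1, Prot2, Receptor, TF2, TF3, mRNA1, mRNA2}

Pa(Kinase) = {GeneD, mRNA2}.
Kinase has children Prot1, Receptor, TF2, mRNA1.
Parents of each child, excluding Kinase:
  parents(mRNA1) \ {Kinase} = {Ligand, Prot2}.
  parents(Receptor) \ {Kinase} = {GeneD, Ligand, TF3, mRNA2}.
  Prot1's other parents are GeneC, TF3.
  TF2's other parents are GeneB, GeneC, GeneD, Ligand, Prot2, mRNA2.
Taking the union gives {GeneB, GeneC, GeneD, Ligand, Prot1, Prot2, Receptor, TF2, TF3, mRNA1, mRNA2}.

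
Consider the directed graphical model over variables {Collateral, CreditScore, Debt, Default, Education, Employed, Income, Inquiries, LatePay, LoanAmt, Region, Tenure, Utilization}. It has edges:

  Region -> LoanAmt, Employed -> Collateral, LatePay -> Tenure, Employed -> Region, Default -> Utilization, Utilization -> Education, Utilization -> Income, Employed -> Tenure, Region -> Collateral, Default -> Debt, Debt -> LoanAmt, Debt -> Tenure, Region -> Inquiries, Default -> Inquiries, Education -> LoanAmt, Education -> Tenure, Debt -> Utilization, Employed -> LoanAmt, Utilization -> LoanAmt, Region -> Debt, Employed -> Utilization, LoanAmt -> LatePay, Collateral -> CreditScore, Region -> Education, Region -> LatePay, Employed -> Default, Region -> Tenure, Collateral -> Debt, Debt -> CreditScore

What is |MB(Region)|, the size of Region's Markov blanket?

10

A node's Markov blanket = Pa ∪ Ch ∪ (parents of Ch other than the node itself).
Region's parents: Employed.
Children of Region: Collateral, Debt, Education, Inquiries, LatePay, LoanAmt, Tenure.
Other parents of Region's children:
  Collateral also has parent Employed.
  Debt's other parents are Collateral, Default.
  Education also has parent Utilization.
  LoanAmt's other parents are Debt, Education, Employed, Utilization.
  parents(LatePay) \ {Region} = {LoanAmt}.
  Inquiries also has parent Default.
  Tenure's other parents are Debt, Education, Employed, LatePay.
MB(Region) = {Collateral, Debt, Default, Education, Employed, Inquiries, LatePay, LoanAmt, Tenure, Utilization}, which has 10 nodes.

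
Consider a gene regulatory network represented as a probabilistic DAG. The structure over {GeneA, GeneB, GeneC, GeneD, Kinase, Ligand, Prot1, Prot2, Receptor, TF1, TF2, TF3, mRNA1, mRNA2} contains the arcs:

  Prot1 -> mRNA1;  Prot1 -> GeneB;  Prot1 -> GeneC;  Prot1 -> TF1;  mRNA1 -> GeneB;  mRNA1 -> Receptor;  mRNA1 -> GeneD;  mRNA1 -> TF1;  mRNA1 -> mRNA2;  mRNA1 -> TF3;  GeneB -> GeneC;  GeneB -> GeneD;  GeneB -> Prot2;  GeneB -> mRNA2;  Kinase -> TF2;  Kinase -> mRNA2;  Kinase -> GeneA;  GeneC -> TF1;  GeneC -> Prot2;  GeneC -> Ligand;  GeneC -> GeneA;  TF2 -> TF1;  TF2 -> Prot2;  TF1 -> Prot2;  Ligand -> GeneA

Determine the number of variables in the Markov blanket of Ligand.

Children of Ligand: GeneA.
Parents of Ligand: GeneC.
For each child, the remaining parents (spouses of Ligand):
  GeneA also has parents GeneC, Kinase.
MB(Ligand) = {GeneA, GeneC, Kinase}, which has 3 nodes.

3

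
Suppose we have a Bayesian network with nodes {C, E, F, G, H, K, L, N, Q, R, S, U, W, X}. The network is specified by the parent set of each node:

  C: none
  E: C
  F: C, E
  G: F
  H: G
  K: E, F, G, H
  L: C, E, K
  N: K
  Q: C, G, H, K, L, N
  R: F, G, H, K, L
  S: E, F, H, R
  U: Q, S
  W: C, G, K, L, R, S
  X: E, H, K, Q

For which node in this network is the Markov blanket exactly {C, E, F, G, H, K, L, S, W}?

The target node must have every member of {C, E, F, G, H, K, L, S, W} as a parent, child, or co-parent, and no others.
Parents of R: F, G, H, K, L; children: S, W; co-parents: C, E, F, G, H, K, L, S.
These exactly cover the given set, so the node is R.

R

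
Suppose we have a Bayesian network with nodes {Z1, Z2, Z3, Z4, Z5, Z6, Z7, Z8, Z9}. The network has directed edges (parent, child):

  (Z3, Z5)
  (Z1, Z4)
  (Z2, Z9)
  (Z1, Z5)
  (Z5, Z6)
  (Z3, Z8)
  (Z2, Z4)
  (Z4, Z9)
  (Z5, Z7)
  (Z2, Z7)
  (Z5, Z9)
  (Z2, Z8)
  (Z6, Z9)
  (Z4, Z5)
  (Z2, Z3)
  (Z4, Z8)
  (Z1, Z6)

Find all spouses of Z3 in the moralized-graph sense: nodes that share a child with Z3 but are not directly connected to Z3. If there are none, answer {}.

Children of Z3: Z5, Z8.
  parents(Z5) \ {Z3} = {Z1, Z4}.
  Z8's other parents are Z2, Z4.
Excluding nodes already adjacent to Z3 (Z2, Z5, Z8), the co-parent-only contribution is {Z1, Z4}.

{Z1, Z4}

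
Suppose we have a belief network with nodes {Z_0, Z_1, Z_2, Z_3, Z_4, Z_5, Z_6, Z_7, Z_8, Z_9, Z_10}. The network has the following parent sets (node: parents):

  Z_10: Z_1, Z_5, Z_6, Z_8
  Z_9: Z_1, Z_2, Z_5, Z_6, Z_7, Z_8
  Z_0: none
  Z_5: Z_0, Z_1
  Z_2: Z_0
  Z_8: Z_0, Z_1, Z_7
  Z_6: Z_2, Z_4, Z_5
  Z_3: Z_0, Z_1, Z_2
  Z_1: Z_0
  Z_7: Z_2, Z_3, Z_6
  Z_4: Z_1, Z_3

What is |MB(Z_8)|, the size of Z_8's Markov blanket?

Recall MB(v) = parents ∪ children ∪ spouses, where spouses are the other parents of v's children.
Z_8's parents: Z_0, Z_1, Z_7.
Ch(Z_8) = {Z_9, Z_10}.
Parents of each child, excluding Z_8:
  Z_9's other parents are Z_1, Z_2, Z_5, Z_6, Z_7.
  Z_10 also has parents Z_1, Z_5, Z_6.
MB(Z_8) = {Z_0, Z_1, Z_2, Z_5, Z_6, Z_7, Z_9, Z_10}, which has 8 nodes.

8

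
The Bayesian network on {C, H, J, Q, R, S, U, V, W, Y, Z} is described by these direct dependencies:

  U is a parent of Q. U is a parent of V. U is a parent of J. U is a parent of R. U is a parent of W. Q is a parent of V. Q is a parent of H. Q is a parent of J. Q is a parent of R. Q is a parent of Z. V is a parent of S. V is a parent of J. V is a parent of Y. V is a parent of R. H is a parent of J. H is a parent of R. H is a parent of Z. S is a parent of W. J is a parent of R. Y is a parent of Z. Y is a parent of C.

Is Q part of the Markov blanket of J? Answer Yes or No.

Yes

Q is a parent of J.
So Q ∈ MB(J).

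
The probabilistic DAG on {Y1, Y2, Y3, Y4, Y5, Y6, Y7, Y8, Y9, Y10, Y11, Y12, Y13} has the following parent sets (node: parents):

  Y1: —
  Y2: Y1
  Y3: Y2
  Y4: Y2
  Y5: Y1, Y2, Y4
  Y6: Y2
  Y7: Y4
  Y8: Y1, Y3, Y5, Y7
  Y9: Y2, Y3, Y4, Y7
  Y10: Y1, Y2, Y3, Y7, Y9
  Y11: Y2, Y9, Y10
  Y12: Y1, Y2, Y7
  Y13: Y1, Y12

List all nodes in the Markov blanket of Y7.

Y7 has parent Y4.
Y7 has children Y8, Y9, Y10, Y12.
Co-parents of Y7 (other parents of its children):
  Y8 also has parents Y1, Y3, Y5.
  Y9's other parents are Y2, Y3, Y4.
  Y10's other parents are Y1, Y2, Y3, Y9.
  Y12 also has parents Y1, Y2.
Union: {Y4} ∪ {Y8, Y9, Y10, Y12} ∪ {Y1, Y2, Y3, Y4, Y5, Y9} = {Y1, Y2, Y3, Y4, Y5, Y8, Y9, Y10, Y12}.

{Y1, Y2, Y3, Y4, Y5, Y8, Y9, Y10, Y12}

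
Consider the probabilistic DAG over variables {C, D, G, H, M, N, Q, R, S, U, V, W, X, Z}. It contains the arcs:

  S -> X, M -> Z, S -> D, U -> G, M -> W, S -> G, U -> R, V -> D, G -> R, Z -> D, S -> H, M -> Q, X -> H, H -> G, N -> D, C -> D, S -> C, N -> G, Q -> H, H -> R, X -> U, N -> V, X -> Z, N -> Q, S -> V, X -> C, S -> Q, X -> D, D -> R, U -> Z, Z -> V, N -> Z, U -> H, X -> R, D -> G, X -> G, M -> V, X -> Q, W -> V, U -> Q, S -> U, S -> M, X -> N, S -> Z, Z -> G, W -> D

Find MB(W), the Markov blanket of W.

{C, D, M, N, S, V, X, Z}

The Markov blanket of a node is its parents, its children, and the other parents of its children.
W's parents: M.
Children of W: D, V.
For each child, the remaining parents (spouses of W):
  V also has parents M, N, S, Z.
  D's other parents are C, N, S, V, X, Z.
Union: {M} ∪ {D, V} ∪ {C, M, N, S, V, X, Z} = {C, D, M, N, S, V, X, Z}.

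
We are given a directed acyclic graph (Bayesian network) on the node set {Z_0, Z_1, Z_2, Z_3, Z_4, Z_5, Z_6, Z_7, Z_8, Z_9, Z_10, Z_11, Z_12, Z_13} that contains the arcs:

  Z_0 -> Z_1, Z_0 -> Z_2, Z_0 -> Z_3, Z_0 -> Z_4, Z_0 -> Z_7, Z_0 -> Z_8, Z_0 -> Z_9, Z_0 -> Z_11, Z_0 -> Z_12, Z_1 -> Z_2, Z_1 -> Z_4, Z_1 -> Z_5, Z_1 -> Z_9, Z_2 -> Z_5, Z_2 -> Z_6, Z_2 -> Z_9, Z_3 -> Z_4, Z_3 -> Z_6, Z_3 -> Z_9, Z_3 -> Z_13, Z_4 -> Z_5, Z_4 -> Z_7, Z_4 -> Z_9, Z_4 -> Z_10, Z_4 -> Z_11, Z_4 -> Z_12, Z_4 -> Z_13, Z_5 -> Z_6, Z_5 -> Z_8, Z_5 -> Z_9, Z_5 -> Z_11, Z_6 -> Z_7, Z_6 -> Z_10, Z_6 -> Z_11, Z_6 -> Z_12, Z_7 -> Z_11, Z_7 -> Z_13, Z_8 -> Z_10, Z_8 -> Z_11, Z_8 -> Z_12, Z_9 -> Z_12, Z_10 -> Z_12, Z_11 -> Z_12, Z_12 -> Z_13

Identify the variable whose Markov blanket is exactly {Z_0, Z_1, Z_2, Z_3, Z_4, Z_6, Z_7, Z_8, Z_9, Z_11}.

The target node must have every member of {Z_0, Z_1, Z_2, Z_3, Z_4, Z_6, Z_7, Z_8, Z_9, Z_11} as a parent, child, or co-parent, and no others.
Parents of Z_5: Z_1, Z_2, Z_4; children: Z_6, Z_8, Z_9, Z_11; co-parents: Z_0, Z_1, Z_2, Z_3, Z_4, Z_6, Z_7, Z_8.
These exactly cover the given set, so the node is Z_5.

Z_5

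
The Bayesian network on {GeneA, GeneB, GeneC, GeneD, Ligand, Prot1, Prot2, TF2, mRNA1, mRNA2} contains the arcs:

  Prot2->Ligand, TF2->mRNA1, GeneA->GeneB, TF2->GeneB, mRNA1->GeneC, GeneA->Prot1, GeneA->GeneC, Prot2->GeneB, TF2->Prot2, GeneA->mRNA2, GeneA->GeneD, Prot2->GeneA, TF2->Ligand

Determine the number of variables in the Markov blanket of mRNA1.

By definition, MB(mRNA1) is built from mRNA1's parents, mRNA1's children, and the co-parents of mRNA1.
mRNA1's children: GeneC.
mRNA1's parents: TF2.
Parents of each child, excluding mRNA1:
  GeneC: GeneA
MB(mRNA1) = {GeneA, GeneC, TF2}, which has 3 nodes.

3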